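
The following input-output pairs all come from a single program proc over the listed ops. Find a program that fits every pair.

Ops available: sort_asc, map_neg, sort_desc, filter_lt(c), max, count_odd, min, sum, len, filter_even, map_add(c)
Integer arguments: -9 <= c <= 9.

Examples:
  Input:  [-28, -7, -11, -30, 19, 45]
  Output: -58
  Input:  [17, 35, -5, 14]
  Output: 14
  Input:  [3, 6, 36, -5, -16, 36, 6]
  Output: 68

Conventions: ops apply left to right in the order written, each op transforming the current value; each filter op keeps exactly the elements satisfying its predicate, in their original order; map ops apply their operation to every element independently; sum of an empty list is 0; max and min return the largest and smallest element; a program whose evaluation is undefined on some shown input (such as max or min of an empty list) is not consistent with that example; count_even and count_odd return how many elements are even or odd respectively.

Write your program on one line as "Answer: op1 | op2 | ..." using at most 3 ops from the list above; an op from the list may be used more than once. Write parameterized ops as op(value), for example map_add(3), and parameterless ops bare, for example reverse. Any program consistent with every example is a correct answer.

filter_even | sum

Check, running the answer program on each example:
  [-28, -7, -11, -30, 19, 45] -> [-28, -30] -> -58
  [17, 35, -5, 14] -> [14] -> 14
  [3, 6, 36, -5, -16, 36, 6] -> [6, 36, -16, 36, 6] -> 68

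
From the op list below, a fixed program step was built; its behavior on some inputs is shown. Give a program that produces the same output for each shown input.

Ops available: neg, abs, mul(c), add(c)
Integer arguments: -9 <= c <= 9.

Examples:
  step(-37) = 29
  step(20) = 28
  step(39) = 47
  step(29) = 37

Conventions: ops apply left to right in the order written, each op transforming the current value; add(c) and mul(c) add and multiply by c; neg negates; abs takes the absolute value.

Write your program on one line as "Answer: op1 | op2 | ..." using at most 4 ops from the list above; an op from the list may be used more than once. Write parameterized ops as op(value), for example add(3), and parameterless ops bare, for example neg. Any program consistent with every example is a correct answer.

add(8) | mul(-1) | abs

Check, running the answer program on each example:
  -37 -> -29 -> 29 -> 29
  20 -> 28 -> -28 -> 28
  39 -> 47 -> -47 -> 47
  29 -> 37 -> -37 -> 37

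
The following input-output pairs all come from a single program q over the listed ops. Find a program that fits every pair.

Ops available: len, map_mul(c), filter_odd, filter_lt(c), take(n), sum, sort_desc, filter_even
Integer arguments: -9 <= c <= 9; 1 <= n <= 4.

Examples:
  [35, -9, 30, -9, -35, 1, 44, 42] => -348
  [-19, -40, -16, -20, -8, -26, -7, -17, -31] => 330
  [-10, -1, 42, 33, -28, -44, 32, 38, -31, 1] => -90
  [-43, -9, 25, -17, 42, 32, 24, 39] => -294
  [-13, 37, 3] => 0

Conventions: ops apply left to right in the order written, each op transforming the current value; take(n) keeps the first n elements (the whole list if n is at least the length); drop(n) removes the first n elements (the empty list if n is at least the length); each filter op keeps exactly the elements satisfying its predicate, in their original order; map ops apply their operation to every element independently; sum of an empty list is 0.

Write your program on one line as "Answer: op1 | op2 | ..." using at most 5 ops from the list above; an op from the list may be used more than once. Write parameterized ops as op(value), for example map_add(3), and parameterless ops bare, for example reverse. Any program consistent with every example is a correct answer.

sort_desc | map_mul(-3) | filter_even | sum

Check, running the answer program on each example:
  [35, -9, 30, -9, -35, 1, 44, 42] -> [44, 42, 35, 30, 1, -9, -9, -35] -> [-132, -126, -105, -90, -3, 27, 27, 105] -> [-132, -126, -90] -> -348
  [-19, -40, -16, -20, -8, -26, -7, -17, -31] -> [-7, -8, -16, -17, -19, -20, -26, -31, -40] -> [21, 24, 48, 51, 57, 60, 78, 93, 120] -> [24, 48, 60, 78, 120] -> 330
  [-10, -1, 42, 33, -28, -44, 32, 38, -31, 1] -> [42, 38, 33, 32, 1, -1, -10, -28, -31, -44] -> [-126, -114, -99, -96, -3, 3, 30, 84, 93, 132] -> [-126, -114, -96, 30, 84, 132] -> -90
  [-43, -9, 25, -17, 42, 32, 24, 39] -> [42, 39, 32, 25, 24, -9, -17, -43] -> [-126, -117, -96, -75, -72, 27, 51, 129] -> [-126, -96, -72] -> -294
  [-13, 37, 3] -> [37, 3, -13] -> [-111, -9, 39] -> [] -> 0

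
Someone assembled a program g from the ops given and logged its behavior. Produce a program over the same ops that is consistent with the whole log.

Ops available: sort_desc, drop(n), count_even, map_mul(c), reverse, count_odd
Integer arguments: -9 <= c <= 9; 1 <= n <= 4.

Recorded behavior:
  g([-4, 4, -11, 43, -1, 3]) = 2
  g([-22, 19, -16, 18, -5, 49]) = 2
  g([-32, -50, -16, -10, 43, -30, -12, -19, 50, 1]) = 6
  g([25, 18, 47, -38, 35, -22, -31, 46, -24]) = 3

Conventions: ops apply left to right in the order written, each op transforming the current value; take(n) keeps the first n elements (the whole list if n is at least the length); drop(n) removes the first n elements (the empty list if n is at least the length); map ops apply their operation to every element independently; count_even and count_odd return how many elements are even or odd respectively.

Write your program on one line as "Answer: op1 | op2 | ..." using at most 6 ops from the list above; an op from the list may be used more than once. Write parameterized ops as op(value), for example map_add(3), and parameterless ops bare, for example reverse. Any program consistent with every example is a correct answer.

reverse | map_mul(-9) | drop(3) | sort_desc | count_even

Check, running the answer program on each example:
  [-4, 4, -11, 43, -1, 3] -> [3, -1, 43, -11, 4, -4] -> [-27, 9, -387, 99, -36, 36] -> [99, -36, 36] -> [99, 36, -36] -> 2
  [-22, 19, -16, 18, -5, 49] -> [49, -5, 18, -16, 19, -22] -> [-441, 45, -162, 144, -171, 198] -> [144, -171, 198] -> [198, 144, -171] -> 2
  [-32, -50, -16, -10, 43, -30, -12, -19, 50, 1] -> [1, 50, -19, -12, -30, 43, -10, -16, -50, -32] -> [-9, -450, 171, 108, 270, -387, 90, 144, 450, 288] -> [108, 270, -387, 90, 144, 450, 288] -> [450, 288, 270, 144, 108, 90, -387] -> 6
  [25, 18, 47, -38, 35, -22, -31, 46, -24] -> [-24, 46, -31, -22, 35, -38, 47, 18, 25] -> [216, -414, 279, 198, -315, 342, -423, -162, -225] -> [198, -315, 342, -423, -162, -225] -> [342, 198, -162, -225, -315, -423] -> 3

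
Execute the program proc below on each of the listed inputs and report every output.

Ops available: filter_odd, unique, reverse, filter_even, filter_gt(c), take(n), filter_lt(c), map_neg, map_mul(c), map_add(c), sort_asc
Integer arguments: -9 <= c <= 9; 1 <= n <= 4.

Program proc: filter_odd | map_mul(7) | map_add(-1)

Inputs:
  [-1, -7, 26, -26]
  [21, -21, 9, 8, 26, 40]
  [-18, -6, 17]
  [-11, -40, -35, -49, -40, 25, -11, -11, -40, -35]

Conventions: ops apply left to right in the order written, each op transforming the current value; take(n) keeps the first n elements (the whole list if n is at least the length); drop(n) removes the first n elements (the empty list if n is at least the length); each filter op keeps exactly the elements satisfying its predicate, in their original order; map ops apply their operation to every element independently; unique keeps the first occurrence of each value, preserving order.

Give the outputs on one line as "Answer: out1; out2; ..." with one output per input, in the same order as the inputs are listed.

[-8, -50]; [146, -148, 62]; [118]; [-78, -246, -344, 174, -78, -78, -246]

Execution, op by op:
  [-1, -7, 26, -26] -> [-1, -7] -> [-7, -49] -> [-8, -50]
  [21, -21, 9, 8, 26, 40] -> [21, -21, 9] -> [147, -147, 63] -> [146, -148, 62]
  [-18, -6, 17] -> [17] -> [119] -> [118]
  [-11, -40, -35, -49, -40, 25, -11, -11, -40, -35] -> [-11, -35, -49, 25, -11, -11, -35] -> [-77, -245, -343, 175, -77, -77, -245] -> [-78, -246, -344, 174, -78, -78, -246]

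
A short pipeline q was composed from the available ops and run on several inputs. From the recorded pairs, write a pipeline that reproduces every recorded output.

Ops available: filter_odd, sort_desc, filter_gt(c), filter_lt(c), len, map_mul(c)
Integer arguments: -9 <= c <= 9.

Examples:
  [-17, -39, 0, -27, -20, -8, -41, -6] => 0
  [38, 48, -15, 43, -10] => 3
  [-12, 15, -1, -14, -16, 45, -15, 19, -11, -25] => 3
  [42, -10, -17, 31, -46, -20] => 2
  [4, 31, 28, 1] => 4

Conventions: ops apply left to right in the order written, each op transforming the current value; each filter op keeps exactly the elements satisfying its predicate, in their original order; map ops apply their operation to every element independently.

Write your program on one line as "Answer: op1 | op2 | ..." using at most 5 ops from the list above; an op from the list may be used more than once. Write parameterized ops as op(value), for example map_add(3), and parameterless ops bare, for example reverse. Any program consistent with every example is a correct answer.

map_mul(8) | filter_gt(1) | sort_desc | len

Check, running the answer program on each example:
  [-17, -39, 0, -27, -20, -8, -41, -6] -> [-136, -312, 0, -216, -160, -64, -328, -48] -> [] -> [] -> 0
  [38, 48, -15, 43, -10] -> [304, 384, -120, 344, -80] -> [304, 384, 344] -> [384, 344, 304] -> 3
  [-12, 15, -1, -14, -16, 45, -15, 19, -11, -25] -> [-96, 120, -8, -112, -128, 360, -120, 152, -88, -200] -> [120, 360, 152] -> [360, 152, 120] -> 3
  [42, -10, -17, 31, -46, -20] -> [336, -80, -136, 248, -368, -160] -> [336, 248] -> [336, 248] -> 2
  [4, 31, 28, 1] -> [32, 248, 224, 8] -> [32, 248, 224, 8] -> [248, 224, 32, 8] -> 4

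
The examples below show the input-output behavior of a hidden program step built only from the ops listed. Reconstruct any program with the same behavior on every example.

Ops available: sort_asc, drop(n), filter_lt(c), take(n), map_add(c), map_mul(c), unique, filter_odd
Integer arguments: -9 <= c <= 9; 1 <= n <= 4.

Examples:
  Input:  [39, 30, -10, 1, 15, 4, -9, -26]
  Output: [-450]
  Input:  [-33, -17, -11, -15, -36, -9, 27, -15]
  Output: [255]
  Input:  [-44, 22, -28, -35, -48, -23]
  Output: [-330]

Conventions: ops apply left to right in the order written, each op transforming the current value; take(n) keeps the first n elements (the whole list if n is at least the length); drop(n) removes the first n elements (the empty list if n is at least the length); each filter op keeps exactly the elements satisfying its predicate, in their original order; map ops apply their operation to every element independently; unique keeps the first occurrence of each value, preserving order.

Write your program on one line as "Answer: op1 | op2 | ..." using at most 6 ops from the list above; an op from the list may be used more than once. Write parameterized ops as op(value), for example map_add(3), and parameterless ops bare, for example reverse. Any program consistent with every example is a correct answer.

drop(1) | map_mul(3) | unique | take(4) | take(1) | map_mul(-5)

Check, running the answer program on each example:
  [39, 30, -10, 1, 15, 4, -9, -26] -> [30, -10, 1, 15, 4, -9, -26] -> [90, -30, 3, 45, 12, -27, -78] -> [90, -30, 3, 45, 12, -27, -78] -> [90, -30, 3, 45] -> [90] -> [-450]
  [-33, -17, -11, -15, -36, -9, 27, -15] -> [-17, -11, -15, -36, -9, 27, -15] -> [-51, -33, -45, -108, -27, 81, -45] -> [-51, -33, -45, -108, -27, 81] -> [-51, -33, -45, -108] -> [-51] -> [255]
  [-44, 22, -28, -35, -48, -23] -> [22, -28, -35, -48, -23] -> [66, -84, -105, -144, -69] -> [66, -84, -105, -144, -69] -> [66, -84, -105, -144] -> [66] -> [-330]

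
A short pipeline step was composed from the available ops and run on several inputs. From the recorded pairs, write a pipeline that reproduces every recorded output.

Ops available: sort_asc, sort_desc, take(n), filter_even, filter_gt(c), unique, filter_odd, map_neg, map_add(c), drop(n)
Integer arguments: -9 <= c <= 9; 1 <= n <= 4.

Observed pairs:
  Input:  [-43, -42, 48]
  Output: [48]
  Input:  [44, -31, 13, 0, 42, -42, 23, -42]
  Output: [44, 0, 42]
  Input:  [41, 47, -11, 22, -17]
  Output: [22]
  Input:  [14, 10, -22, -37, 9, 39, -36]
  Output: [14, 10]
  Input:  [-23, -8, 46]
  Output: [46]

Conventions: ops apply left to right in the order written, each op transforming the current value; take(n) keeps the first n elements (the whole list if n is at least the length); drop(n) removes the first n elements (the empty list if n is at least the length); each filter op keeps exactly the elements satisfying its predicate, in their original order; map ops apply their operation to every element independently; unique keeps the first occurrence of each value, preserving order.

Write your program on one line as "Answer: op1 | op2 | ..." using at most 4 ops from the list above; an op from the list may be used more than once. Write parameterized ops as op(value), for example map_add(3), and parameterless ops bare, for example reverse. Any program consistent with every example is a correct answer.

unique | filter_even | filter_gt(-4)

Check, running the answer program on each example:
  [-43, -42, 48] -> [-43, -42, 48] -> [-42, 48] -> [48]
  [44, -31, 13, 0, 42, -42, 23, -42] -> [44, -31, 13, 0, 42, -42, 23] -> [44, 0, 42, -42] -> [44, 0, 42]
  [41, 47, -11, 22, -17] -> [41, 47, -11, 22, -17] -> [22] -> [22]
  [14, 10, -22, -37, 9, 39, -36] -> [14, 10, -22, -37, 9, 39, -36] -> [14, 10, -22, -36] -> [14, 10]
  [-23, -8, 46] -> [-23, -8, 46] -> [-8, 46] -> [46]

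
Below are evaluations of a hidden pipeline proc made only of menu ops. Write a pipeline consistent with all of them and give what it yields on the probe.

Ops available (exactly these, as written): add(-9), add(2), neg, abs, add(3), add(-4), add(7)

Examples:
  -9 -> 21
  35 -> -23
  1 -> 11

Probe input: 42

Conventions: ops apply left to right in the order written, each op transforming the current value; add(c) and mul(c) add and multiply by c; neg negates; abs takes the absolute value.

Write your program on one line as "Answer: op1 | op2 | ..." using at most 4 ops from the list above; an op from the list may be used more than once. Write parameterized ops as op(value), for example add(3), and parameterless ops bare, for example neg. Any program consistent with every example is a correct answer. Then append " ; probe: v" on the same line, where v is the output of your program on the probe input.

add(-9) | neg | add(3) ; probe: -30

Check, running the answer program on each example:
  -9 -> -18 -> 18 -> 21
  35 -> 26 -> -26 -> -23
  1 -> -8 -> 8 -> 11
  probe: 42 -> 33 -> -33 -> -30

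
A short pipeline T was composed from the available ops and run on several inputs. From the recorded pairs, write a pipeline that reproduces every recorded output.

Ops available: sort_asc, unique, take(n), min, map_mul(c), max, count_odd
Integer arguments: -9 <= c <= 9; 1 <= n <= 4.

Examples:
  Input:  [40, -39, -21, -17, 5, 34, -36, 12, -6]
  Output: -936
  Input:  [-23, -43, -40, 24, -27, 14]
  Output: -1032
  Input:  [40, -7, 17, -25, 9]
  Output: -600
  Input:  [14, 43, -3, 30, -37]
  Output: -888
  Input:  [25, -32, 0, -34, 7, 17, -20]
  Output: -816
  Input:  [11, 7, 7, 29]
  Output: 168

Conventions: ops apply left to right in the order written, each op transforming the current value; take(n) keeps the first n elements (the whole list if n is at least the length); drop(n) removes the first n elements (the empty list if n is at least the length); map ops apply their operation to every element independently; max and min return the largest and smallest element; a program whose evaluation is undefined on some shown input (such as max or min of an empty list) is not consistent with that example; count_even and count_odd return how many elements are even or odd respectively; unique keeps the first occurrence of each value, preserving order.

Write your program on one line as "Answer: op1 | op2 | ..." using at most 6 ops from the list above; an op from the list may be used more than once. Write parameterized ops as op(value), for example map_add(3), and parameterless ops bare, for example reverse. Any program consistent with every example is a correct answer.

unique | map_mul(8) | sort_asc | map_mul(3) | take(3) | min

Check, running the answer program on each example:
  [40, -39, -21, -17, 5, 34, -36, 12, -6] -> [40, -39, -21, -17, 5, 34, -36, 12, -6] -> [320, -312, -168, -136, 40, 272, -288, 96, -48] -> [-312, -288, -168, -136, -48, 40, 96, 272, 320] -> [-936, -864, -504, -408, -144, 120, 288, 816, 960] -> [-936, -864, -504] -> -936
  [-23, -43, -40, 24, -27, 14] -> [-23, -43, -40, 24, -27, 14] -> [-184, -344, -320, 192, -216, 112] -> [-344, -320, -216, -184, 112, 192] -> [-1032, -960, -648, -552, 336, 576] -> [-1032, -960, -648] -> -1032
  [40, -7, 17, -25, 9] -> [40, -7, 17, -25, 9] -> [320, -56, 136, -200, 72] -> [-200, -56, 72, 136, 320] -> [-600, -168, 216, 408, 960] -> [-600, -168, 216] -> -600
  [14, 43, -3, 30, -37] -> [14, 43, -3, 30, -37] -> [112, 344, -24, 240, -296] -> [-296, -24, 112, 240, 344] -> [-888, -72, 336, 720, 1032] -> [-888, -72, 336] -> -888
  [25, -32, 0, -34, 7, 17, -20] -> [25, -32, 0, -34, 7, 17, -20] -> [200, -256, 0, -272, 56, 136, -160] -> [-272, -256, -160, 0, 56, 136, 200] -> [-816, -768, -480, 0, 168, 408, 600] -> [-816, -768, -480] -> -816
  [11, 7, 7, 29] -> [11, 7, 29] -> [88, 56, 232] -> [56, 88, 232] -> [168, 264, 696] -> [168, 264, 696] -> 168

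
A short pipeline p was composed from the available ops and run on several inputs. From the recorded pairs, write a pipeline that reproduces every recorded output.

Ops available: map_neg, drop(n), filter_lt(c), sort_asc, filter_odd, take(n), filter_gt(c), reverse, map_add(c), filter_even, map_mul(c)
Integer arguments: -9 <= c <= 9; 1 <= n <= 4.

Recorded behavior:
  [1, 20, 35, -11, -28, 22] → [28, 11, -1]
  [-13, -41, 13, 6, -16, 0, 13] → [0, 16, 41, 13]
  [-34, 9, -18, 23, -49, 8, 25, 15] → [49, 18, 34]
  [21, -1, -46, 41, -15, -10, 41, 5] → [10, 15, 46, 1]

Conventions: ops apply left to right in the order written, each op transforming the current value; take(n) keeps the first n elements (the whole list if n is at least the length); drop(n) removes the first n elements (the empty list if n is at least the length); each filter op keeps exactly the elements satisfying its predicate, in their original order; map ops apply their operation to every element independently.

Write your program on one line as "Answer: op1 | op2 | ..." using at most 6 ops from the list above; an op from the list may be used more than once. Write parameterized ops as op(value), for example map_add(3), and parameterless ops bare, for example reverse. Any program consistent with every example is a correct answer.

map_add(-7) | filter_lt(3) | filter_lt(-2) | map_neg | map_add(-7) | reverse

Check, running the answer program on each example:
  [1, 20, 35, -11, -28, 22] -> [-6, 13, 28, -18, -35, 15] -> [-6, -18, -35] -> [-6, -18, -35] -> [6, 18, 35] -> [-1, 11, 28] -> [28, 11, -1]
  [-13, -41, 13, 6, -16, 0, 13] -> [-20, -48, 6, -1, -23, -7, 6] -> [-20, -48, -1, -23, -7] -> [-20, -48, -23, -7] -> [20, 48, 23, 7] -> [13, 41, 16, 0] -> [0, 16, 41, 13]
  [-34, 9, -18, 23, -49, 8, 25, 15] -> [-41, 2, -25, 16, -56, 1, 18, 8] -> [-41, 2, -25, -56, 1] -> [-41, -25, -56] -> [41, 25, 56] -> [34, 18, 49] -> [49, 18, 34]
  [21, -1, -46, 41, -15, -10, 41, 5] -> [14, -8, -53, 34, -22, -17, 34, -2] -> [-8, -53, -22, -17, -2] -> [-8, -53, -22, -17] -> [8, 53, 22, 17] -> [1, 46, 15, 10] -> [10, 15, 46, 1]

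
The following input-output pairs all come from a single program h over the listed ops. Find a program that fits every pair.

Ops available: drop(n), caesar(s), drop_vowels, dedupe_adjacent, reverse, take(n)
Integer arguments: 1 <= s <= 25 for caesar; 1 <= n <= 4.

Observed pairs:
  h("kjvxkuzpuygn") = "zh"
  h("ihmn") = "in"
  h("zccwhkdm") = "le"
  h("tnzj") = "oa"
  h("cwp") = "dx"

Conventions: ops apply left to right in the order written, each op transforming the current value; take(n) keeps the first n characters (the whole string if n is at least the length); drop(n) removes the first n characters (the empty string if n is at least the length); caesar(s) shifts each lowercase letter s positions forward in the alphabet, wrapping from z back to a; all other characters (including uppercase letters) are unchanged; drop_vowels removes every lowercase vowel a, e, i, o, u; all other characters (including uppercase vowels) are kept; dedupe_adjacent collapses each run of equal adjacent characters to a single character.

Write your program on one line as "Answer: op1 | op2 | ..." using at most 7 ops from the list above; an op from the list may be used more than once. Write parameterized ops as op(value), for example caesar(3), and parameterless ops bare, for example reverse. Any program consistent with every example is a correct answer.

reverse | drop(1) | caesar(16) | take(2) | reverse | caesar(11)

Check, running the answer program on each example:
  "kjvxkuzpuygn" -> "ngyupzukxvjk" -> "gyupzukxvjk" -> "wokfpkanlza" -> "wo" -> "ow" -> "zh"
  "ihmn" -> "nmhi" -> "mhi" -> "cxy" -> "cx" -> "xc" -> "in"
  "zccwhkdm" -> "mdkhwccz" -> "dkhwccz" -> "taxmssp" -> "ta" -> "at" -> "le"
  "tnzj" -> "jznt" -> "znt" -> "pdj" -> "pd" -> "dp" -> "oa"
  "cwp" -> "pwc" -> "wc" -> "ms" -> "ms" -> "sm" -> "dx"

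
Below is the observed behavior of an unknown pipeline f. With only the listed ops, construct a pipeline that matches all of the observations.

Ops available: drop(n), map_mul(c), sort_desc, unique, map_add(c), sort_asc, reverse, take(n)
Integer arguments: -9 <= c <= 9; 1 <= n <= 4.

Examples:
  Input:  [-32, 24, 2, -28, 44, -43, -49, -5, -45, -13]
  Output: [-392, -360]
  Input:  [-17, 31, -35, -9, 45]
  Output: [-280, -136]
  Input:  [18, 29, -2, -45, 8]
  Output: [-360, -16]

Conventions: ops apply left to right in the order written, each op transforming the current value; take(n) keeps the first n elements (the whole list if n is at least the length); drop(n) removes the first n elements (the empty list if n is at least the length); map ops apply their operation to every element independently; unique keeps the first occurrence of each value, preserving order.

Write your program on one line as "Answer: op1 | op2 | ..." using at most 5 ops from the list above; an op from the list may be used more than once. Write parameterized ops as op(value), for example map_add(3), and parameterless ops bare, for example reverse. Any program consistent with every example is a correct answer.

sort_desc | map_mul(8) | reverse | take(2)

Check, running the answer program on each example:
  [-32, 24, 2, -28, 44, -43, -49, -5, -45, -13] -> [44, 24, 2, -5, -13, -28, -32, -43, -45, -49] -> [352, 192, 16, -40, -104, -224, -256, -344, -360, -392] -> [-392, -360, -344, -256, -224, -104, -40, 16, 192, 352] -> [-392, -360]
  [-17, 31, -35, -9, 45] -> [45, 31, -9, -17, -35] -> [360, 248, -72, -136, -280] -> [-280, -136, -72, 248, 360] -> [-280, -136]
  [18, 29, -2, -45, 8] -> [29, 18, 8, -2, -45] -> [232, 144, 64, -16, -360] -> [-360, -16, 64, 144, 232] -> [-360, -16]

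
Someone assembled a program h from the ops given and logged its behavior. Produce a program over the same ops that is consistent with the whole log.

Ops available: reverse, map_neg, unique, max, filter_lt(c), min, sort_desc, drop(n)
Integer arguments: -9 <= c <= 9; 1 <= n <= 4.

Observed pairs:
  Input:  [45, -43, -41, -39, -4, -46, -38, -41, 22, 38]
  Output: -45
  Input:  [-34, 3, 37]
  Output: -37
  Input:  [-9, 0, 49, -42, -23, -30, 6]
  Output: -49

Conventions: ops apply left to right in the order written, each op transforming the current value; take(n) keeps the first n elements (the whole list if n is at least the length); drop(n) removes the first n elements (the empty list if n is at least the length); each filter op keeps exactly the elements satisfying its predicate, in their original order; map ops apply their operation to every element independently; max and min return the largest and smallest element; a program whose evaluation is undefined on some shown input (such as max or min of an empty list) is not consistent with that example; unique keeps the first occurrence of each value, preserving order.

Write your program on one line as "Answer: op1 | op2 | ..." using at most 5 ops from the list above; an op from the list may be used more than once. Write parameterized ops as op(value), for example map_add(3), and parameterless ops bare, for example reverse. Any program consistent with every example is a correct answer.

map_neg | reverse | filter_lt(-9) | min

Check, running the answer program on each example:
  [45, -43, -41, -39, -4, -46, -38, -41, 22, 38] -> [-45, 43, 41, 39, 4, 46, 38, 41, -22, -38] -> [-38, -22, 41, 38, 46, 4, 39, 41, 43, -45] -> [-38, -22, -45] -> -45
  [-34, 3, 37] -> [34, -3, -37] -> [-37, -3, 34] -> [-37] -> -37
  [-9, 0, 49, -42, -23, -30, 6] -> [9, 0, -49, 42, 23, 30, -6] -> [-6, 30, 23, 42, -49, 0, 9] -> [-49] -> -49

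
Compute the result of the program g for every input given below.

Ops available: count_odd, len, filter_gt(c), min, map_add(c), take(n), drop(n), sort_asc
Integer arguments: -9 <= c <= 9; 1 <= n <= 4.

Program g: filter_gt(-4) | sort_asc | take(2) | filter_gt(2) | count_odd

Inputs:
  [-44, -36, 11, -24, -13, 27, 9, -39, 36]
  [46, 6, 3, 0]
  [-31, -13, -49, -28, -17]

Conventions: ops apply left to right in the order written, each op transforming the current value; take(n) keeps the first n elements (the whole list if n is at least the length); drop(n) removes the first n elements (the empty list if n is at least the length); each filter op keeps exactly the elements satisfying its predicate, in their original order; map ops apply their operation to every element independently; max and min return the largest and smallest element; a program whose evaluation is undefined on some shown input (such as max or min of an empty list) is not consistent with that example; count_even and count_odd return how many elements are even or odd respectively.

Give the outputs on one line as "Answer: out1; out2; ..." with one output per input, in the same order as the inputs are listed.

2; 1; 0

Execution, op by op:
  [-44, -36, 11, -24, -13, 27, 9, -39, 36] -> [11, 27, 9, 36] -> [9, 11, 27, 36] -> [9, 11] -> [9, 11] -> 2
  [46, 6, 3, 0] -> [46, 6, 3, 0] -> [0, 3, 6, 46] -> [0, 3] -> [3] -> 1
  [-31, -13, -49, -28, -17] -> [] -> [] -> [] -> [] -> 0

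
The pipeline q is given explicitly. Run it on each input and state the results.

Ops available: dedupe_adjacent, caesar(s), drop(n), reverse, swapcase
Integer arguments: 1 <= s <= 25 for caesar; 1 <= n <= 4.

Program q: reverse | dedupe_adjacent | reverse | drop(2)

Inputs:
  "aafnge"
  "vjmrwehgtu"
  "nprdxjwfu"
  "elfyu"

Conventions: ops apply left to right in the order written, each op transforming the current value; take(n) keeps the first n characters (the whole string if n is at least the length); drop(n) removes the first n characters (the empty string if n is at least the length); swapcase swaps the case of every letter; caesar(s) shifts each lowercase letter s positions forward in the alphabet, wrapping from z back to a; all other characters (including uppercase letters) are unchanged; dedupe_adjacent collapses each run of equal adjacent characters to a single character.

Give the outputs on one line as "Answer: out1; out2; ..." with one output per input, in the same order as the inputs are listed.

Execution, op by op:
  "aafnge" -> "egnfaa" -> "egnfa" -> "afnge" -> "nge"
  "vjmrwehgtu" -> "utghewrmjv" -> "utghewrmjv" -> "vjmrwehgtu" -> "mrwehgtu"
  "nprdxjwfu" -> "ufwjxdrpn" -> "ufwjxdrpn" -> "nprdxjwfu" -> "rdxjwfu"
  "elfyu" -> "uyfle" -> "uyfle" -> "elfyu" -> "fyu"

"nge"; "mrwehgtu"; "rdxjwfu"; "fyu"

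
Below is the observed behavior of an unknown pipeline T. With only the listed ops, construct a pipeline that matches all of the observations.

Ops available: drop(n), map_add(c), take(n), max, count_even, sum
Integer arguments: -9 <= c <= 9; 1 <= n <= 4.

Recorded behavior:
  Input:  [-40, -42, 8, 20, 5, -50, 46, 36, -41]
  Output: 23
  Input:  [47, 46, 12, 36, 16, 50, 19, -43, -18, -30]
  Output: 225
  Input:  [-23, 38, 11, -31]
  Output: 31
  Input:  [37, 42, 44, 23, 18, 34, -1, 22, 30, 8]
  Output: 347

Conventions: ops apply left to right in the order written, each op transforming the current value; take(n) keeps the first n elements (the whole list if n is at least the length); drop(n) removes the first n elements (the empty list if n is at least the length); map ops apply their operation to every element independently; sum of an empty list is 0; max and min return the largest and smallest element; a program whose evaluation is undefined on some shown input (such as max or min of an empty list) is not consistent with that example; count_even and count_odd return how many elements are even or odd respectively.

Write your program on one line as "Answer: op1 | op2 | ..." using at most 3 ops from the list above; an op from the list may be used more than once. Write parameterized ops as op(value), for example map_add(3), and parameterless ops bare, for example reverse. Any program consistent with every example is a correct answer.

map_add(9) | sum

Check, running the answer program on each example:
  [-40, -42, 8, 20, 5, -50, 46, 36, -41] -> [-31, -33, 17, 29, 14, -41, 55, 45, -32] -> 23
  [47, 46, 12, 36, 16, 50, 19, -43, -18, -30] -> [56, 55, 21, 45, 25, 59, 28, -34, -9, -21] -> 225
  [-23, 38, 11, -31] -> [-14, 47, 20, -22] -> 31
  [37, 42, 44, 23, 18, 34, -1, 22, 30, 8] -> [46, 51, 53, 32, 27, 43, 8, 31, 39, 17] -> 347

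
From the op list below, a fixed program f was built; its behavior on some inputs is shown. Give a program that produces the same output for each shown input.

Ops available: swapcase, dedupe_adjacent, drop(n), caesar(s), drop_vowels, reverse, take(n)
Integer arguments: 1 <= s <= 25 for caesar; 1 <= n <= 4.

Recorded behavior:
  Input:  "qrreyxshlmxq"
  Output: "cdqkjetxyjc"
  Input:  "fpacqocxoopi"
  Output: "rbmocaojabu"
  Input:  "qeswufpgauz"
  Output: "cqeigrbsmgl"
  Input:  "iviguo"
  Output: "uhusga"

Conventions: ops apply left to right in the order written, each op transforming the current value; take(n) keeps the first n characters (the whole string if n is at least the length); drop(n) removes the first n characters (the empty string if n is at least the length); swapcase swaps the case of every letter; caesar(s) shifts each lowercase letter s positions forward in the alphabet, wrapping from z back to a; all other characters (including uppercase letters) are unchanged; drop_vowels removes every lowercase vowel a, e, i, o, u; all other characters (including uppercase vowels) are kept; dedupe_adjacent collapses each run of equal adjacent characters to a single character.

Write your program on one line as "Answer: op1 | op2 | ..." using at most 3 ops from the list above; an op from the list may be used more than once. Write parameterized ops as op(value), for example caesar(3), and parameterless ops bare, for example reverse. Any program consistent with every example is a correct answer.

caesar(16) | dedupe_adjacent | caesar(22)

Check, running the answer program on each example:
  "qrreyxshlmxq" -> "ghhuonixbcng" -> "ghuonixbcng" -> "cdqkjetxyjc"
  "fpacqocxoopi" -> "vfqsgesneefy" -> "vfqsgesnefy" -> "rbmocaojabu"
  "qeswufpgauz" -> "guimkvfwqkp" -> "guimkvfwqkp" -> "cqeigrbsmgl"
  "iviguo" -> "ylywke" -> "ylywke" -> "uhusga"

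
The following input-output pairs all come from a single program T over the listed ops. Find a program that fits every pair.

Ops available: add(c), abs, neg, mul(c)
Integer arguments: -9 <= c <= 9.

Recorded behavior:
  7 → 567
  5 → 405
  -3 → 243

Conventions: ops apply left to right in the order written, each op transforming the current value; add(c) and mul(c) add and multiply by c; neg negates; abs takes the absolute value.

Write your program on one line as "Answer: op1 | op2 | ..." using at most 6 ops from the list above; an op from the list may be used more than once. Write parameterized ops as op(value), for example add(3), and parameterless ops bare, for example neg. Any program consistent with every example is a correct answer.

abs | neg | mul(9) | mul(9) | abs

Check, running the answer program on each example:
  7 -> 7 -> -7 -> -63 -> -567 -> 567
  5 -> 5 -> -5 -> -45 -> -405 -> 405
  -3 -> 3 -> -3 -> -27 -> -243 -> 243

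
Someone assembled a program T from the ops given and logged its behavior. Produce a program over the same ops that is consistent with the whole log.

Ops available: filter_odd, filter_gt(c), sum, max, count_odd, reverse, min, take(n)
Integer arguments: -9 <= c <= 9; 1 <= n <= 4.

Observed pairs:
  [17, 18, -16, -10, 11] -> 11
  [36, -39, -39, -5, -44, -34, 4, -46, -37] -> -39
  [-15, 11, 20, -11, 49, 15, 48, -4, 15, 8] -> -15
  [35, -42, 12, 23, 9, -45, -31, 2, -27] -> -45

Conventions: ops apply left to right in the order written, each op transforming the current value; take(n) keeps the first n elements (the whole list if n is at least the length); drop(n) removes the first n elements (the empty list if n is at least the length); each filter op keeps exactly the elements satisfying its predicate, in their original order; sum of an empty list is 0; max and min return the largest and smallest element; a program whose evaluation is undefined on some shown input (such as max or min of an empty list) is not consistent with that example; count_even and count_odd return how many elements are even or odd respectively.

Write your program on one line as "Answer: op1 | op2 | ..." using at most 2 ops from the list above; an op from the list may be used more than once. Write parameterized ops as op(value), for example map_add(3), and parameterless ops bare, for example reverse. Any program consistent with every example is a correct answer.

filter_odd | min

Check, running the answer program on each example:
  [17, 18, -16, -10, 11] -> [17, 11] -> 11
  [36, -39, -39, -5, -44, -34, 4, -46, -37] -> [-39, -39, -5, -37] -> -39
  [-15, 11, 20, -11, 49, 15, 48, -4, 15, 8] -> [-15, 11, -11, 49, 15, 15] -> -15
  [35, -42, 12, 23, 9, -45, -31, 2, -27] -> [35, 23, 9, -45, -31, -27] -> -45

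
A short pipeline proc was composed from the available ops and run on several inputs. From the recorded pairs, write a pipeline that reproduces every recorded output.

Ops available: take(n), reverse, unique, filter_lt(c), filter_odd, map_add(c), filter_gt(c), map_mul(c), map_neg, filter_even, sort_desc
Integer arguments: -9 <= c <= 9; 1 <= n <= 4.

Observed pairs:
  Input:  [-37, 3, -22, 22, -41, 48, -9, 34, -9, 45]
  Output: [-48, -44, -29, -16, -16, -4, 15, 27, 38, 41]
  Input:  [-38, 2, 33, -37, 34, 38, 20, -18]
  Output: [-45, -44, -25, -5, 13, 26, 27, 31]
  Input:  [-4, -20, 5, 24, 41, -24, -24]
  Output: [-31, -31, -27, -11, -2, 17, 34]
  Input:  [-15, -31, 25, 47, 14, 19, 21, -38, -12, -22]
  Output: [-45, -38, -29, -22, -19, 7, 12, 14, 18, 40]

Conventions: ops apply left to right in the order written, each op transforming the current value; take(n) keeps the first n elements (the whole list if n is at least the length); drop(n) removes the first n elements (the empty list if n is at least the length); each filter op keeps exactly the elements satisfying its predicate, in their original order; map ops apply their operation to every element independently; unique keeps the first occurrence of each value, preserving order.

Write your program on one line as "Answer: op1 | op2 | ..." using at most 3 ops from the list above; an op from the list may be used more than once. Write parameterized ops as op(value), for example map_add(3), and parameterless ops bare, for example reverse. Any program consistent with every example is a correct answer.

map_add(-7) | sort_desc | reverse

Check, running the answer program on each example:
  [-37, 3, -22, 22, -41, 48, -9, 34, -9, 45] -> [-44, -4, -29, 15, -48, 41, -16, 27, -16, 38] -> [41, 38, 27, 15, -4, -16, -16, -29, -44, -48] -> [-48, -44, -29, -16, -16, -4, 15, 27, 38, 41]
  [-38, 2, 33, -37, 34, 38, 20, -18] -> [-45, -5, 26, -44, 27, 31, 13, -25] -> [31, 27, 26, 13, -5, -25, -44, -45] -> [-45, -44, -25, -5, 13, 26, 27, 31]
  [-4, -20, 5, 24, 41, -24, -24] -> [-11, -27, -2, 17, 34, -31, -31] -> [34, 17, -2, -11, -27, -31, -31] -> [-31, -31, -27, -11, -2, 17, 34]
  [-15, -31, 25, 47, 14, 19, 21, -38, -12, -22] -> [-22, -38, 18, 40, 7, 12, 14, -45, -19, -29] -> [40, 18, 14, 12, 7, -19, -22, -29, -38, -45] -> [-45, -38, -29, -22, -19, 7, 12, 14, 18, 40]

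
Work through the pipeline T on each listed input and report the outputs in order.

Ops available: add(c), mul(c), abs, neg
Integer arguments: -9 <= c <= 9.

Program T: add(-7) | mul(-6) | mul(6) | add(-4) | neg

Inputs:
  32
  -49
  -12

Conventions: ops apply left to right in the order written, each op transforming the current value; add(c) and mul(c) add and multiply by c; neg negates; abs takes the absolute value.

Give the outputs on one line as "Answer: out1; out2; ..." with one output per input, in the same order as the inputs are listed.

904; -2012; -680

Execution, op by op:
  32 -> 25 -> -150 -> -900 -> -904 -> 904
  -49 -> -56 -> 336 -> 2016 -> 2012 -> -2012
  -12 -> -19 -> 114 -> 684 -> 680 -> -680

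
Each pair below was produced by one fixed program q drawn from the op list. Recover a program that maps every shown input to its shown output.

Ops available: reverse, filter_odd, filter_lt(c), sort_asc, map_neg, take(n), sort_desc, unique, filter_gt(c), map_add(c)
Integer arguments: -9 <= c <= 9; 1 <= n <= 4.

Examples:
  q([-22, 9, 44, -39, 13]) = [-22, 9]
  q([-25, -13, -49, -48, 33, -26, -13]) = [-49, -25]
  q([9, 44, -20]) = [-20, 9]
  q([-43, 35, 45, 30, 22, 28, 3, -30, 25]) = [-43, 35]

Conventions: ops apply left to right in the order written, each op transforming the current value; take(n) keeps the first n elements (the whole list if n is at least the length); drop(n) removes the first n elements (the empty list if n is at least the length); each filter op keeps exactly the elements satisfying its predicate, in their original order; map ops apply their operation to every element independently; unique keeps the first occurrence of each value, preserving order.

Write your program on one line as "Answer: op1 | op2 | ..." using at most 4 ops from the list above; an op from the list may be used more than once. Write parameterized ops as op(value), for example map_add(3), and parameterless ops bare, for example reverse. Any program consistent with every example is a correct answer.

take(3) | reverse | sort_asc | take(2)

Check, running the answer program on each example:
  [-22, 9, 44, -39, 13] -> [-22, 9, 44] -> [44, 9, -22] -> [-22, 9, 44] -> [-22, 9]
  [-25, -13, -49, -48, 33, -26, -13] -> [-25, -13, -49] -> [-49, -13, -25] -> [-49, -25, -13] -> [-49, -25]
  [9, 44, -20] -> [9, 44, -20] -> [-20, 44, 9] -> [-20, 9, 44] -> [-20, 9]
  [-43, 35, 45, 30, 22, 28, 3, -30, 25] -> [-43, 35, 45] -> [45, 35, -43] -> [-43, 35, 45] -> [-43, 35]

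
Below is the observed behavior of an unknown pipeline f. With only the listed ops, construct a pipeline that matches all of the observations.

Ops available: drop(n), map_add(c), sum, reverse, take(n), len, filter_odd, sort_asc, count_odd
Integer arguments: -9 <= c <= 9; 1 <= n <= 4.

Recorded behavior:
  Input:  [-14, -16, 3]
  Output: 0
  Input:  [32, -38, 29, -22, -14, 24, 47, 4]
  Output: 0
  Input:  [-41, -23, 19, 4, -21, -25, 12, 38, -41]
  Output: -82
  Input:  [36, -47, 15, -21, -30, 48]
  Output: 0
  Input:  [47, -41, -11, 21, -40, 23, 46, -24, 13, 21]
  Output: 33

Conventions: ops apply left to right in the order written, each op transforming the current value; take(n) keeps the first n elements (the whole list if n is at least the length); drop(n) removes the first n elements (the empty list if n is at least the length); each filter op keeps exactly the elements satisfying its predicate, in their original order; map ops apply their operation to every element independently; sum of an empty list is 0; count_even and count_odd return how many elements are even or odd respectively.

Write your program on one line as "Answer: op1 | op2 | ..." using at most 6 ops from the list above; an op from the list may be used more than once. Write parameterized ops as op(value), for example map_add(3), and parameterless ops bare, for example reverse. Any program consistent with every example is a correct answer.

filter_odd | drop(2) | drop(2) | map_add(-8) | sum

Check, running the answer program on each example:
  [-14, -16, 3] -> [3] -> [] -> [] -> [] -> 0
  [32, -38, 29, -22, -14, 24, 47, 4] -> [29, 47] -> [] -> [] -> [] -> 0
  [-41, -23, 19, 4, -21, -25, 12, 38, -41] -> [-41, -23, 19, -21, -25, -41] -> [19, -21, -25, -41] -> [-25, -41] -> [-33, -49] -> -82
  [36, -47, 15, -21, -30, 48] -> [-47, 15, -21] -> [-21] -> [] -> [] -> 0
  [47, -41, -11, 21, -40, 23, 46, -24, 13, 21] -> [47, -41, -11, 21, 23, 13, 21] -> [-11, 21, 23, 13, 21] -> [23, 13, 21] -> [15, 5, 13] -> 33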